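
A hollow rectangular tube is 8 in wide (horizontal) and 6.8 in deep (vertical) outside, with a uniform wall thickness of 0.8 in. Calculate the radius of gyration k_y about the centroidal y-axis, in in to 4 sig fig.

Split into non-overlapping primitives; take the origin at the lower-left of the bounding box.
Outer rectangle: 8 × 6.8, A = 54.4 in², x = 4 in, Ī = 290.133 in⁴.
Inner void (subtracted): 6.4 × 5.2, A = 33.28 in², x = 4 in, Ī = 113.596 in⁴.
By symmetry the centroid is at mid-width, x̄ = 4 in.
All pieces are centred on the centroidal y-axis, so I = ΣĪ (holes subtracted) = 176.538 in⁴.
Radius of gyration: k = √(I/A) = √(176.538 / 21.12) = 2.89116 in.

k_y ≈ 2.891 in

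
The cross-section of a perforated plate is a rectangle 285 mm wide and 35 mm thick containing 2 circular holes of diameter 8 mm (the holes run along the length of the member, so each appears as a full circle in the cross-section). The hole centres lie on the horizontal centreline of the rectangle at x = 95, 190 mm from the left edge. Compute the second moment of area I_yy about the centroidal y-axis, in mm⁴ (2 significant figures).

Decompose the section into non-overlapping parts with the origin at the bottom-left of its bounding rectangle.
Plate: 285 × 35, A = 9 975 mm², x = 142.5 mm, Ī = 67 518 281 mm⁴.
Hole 1 (subtracted): ⌀8, A = 50.27 mm², x = 95 mm, Ī = 201.1 mm⁴.
Hole 2 (subtracted): ⌀8, A = 50.27 mm², x = 190 mm, Ī = 201.1 mm⁴.
By symmetry the centroid is at mid-width, x̄ = 142.5 mm.
Transfer each piece to the centroidal y-axis using Ī + A·d² with d = x − 142.5:
  plate: d = 0 mm → contributes +67 518 281 mm⁴
  hole 1: d = -47.5 mm → contributes −113 613 mm⁴
  hole 2: d = 47.5 mm → contributes −113 613 mm⁴
Total I = 67 291 056 mm⁴.

I_yy ≈ 6.7 × 10⁷ mm⁴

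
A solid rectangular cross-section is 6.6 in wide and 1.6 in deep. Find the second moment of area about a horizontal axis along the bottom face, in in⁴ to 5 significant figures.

The section: 6.6 × 1.6, A = 10.56 in², y = 0.8 in, Ī = 2.2528 in⁴.
Transfer it to the base of the section using Ī + A·d² with d = y − 0:
  the section: d = 0.8 in → contributes +9.0112 in⁴
Total I = 9.0112 in⁴.

I_base ≈ 9.0112 in⁴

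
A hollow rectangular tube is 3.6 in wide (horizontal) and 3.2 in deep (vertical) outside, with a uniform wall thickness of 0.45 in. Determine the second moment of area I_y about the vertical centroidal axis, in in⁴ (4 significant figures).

Decompose the section into non-overlapping parts with the origin at the bottom-left of its bounding rectangle.
Outer rectangle: 3.6 × 3.2, A = 11.52 in², x = 1.8 in, Ī = 12.4416 in⁴.
Inner void (subtracted): 2.7 × 2.3, A = 6.21 in², x = 1.8 in, Ī = 3.77258 in⁴.
By symmetry the centroid is at mid-width, x̄ = 1.8 in.
All pieces are centred on the vertical centroidal axis, so I = ΣĪ (holes subtracted) = 8.66903 in⁴.

I_y ≈ 8.669 in⁴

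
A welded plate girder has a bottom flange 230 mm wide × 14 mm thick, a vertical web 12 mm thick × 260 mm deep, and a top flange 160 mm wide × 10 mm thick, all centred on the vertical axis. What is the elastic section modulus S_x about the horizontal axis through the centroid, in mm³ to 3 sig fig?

S_x ≈ 5.99 × 10⁵ mm³

Break the section into simple shapes (no overlaps), measuring from the bottom-left corner of the bounding box.
Bottom plate: 230 × 14, A = 3 220 mm², y = 7 mm, Ī = 52 593 mm⁴.
Web plate: 12 × 260, A = 3 120 mm², y = 144 mm, Ī = 17 576 000 mm⁴.
Top plate: 160 × 10, A = 1 600 mm², y = 279 mm, Ī = 13 333 mm⁴.
Centroid: ȳ = ΣA·y / ΣA = 115.64 mm.
Transfer each piece to the horizontal axis through the centroid using Ī + A·d² with d = y − 115.64:
  bottom plate: d = -108.64 mm → contributes +38 060 509 mm⁴
  web plate: d = 28.355 mm → contributes +20 084 528 mm⁴
  top plate: d = 163.36 mm → contributes +42 709 189 mm⁴
Total I = 100 854 225 mm⁴.
Extreme fibre distance c = 168.36 mm; S = I/c = 599 056 mm³.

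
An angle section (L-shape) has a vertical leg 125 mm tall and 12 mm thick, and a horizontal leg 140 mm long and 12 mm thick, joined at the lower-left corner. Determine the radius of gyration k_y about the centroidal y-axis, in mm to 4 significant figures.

k_y ≈ 43.84 mm

Decompose the section into non-overlapping parts with the origin at the bottom-left of its bounding rectangle.
Vertical leg: 12 × 125, A = 1 500 mm², x = 6 mm, Ī = 18 000 mm⁴.
Horizontal leg (remainder): 128 × 12, A = 1 536 mm², x = 76 mm, Ī = 2 097 152 mm⁴.
Centroid: x̄ = ΣA·x / ΣA = 41.415 mm.
Transfer each piece to the centroidal y-axis using Ī + A·d² with d = x − 41.415:
  vertical leg: d = -35.415 mm → contributes +1 899 335 mm⁴
  horizontal leg (remainder): d = 34.585 mm → contributes +3 934 394 mm⁴
Total I = 5 833 729 mm⁴.
Radius of gyration: k = √(I/A) = √(5 833 729 / 3 036) = 43.8351 mm.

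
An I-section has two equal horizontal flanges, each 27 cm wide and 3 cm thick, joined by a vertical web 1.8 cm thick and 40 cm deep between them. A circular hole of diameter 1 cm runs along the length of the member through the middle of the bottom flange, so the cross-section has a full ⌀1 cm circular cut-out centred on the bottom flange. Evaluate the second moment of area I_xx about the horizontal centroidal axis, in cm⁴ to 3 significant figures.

I_xx ≈ 8.42 × 10⁴ cm⁴

Decompose the section into non-overlapping parts with the origin at the bottom-left of its bounding rectangle.
Bottom flange: 27 × 3, A = 81 cm², y = 1.5 cm, Ī = 60.75 cm⁴.
Web: 1.8 × 40, A = 72 cm², y = 23 cm, Ī = 9 600 cm⁴.
Top flange: 27 × 3, A = 81 cm², y = 44.5 cm, Ī = 60.75 cm⁴.
Hole (subtracted): ⌀1, A = 0.7854 cm², y = 1.5 cm, Ī = 0.049087 cm⁴.
Centroid: ȳ = ΣA·y / ΣA = 23.072 cm.
Transfer each piece to the horizontal centroidal axis using Ī + A·d² with d = y − 23.072:
  bottom flange: d = -21.572 cm → contributes +37 756 cm⁴
  web: d = -0.072406 cm → contributes +9600.4 cm⁴
  top flange: d = 21.428 cm → contributes +37 251 cm⁴
  hole: d = -21.572 cm → contributes −365.55 cm⁴
Total I = 84 242 cm⁴.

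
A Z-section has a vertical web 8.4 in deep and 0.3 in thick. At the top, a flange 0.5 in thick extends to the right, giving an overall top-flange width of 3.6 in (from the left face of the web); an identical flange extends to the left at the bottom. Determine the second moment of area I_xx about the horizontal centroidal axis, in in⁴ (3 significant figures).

I_xx ≈ 66.4 in⁴

Decompose the section into non-overlapping parts with the origin at the bottom-left of its bounding rectangle.
Web: 0.3 × 8.4, A = 2.52 in², y = 4.2 in, Ī = 14.818 in⁴.
Top flange (beyond web): 3.3 × 0.5, A = 1.65 in², y = 8.15 in, Ī = 0.034375 in⁴.
Bottom flange (beyond web): 3.3 × 0.5, A = 1.65 in², y = 0.25 in, Ī = 0.034375 in⁴.
Centroid: ȳ = ΣA·y / ΣA = 4.2 in.
Transfer each piece to the horizontal centroidal axis using Ī + A·d² with d = y − 4.2:
  web: d = 0 in → contributes +14.818 in⁴
  top flange (beyond web): d = 3.95 in → contributes +25.779 in⁴
  bottom flange (beyond web): d = -3.95 in → contributes +25.779 in⁴
Total I = 66.375 in⁴.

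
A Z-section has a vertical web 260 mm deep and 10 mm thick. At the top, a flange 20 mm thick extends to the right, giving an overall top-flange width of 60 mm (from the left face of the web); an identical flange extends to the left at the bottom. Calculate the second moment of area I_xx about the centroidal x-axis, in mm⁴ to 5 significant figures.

I_xx ≈ 4.3513 × 10⁷ mm⁴

Decompose the section into non-overlapping parts with the origin at the bottom-left of its bounding rectangle.
Web: 10 × 260, A = 2 600 mm², y = 130 mm, Ī = 14 646 667 mm⁴.
Top flange (beyond web): 50 × 20, A = 1 000 mm², y = 250 mm, Ī = 33333.33 mm⁴.
Bottom flange (beyond web): 50 × 20, A = 1 000 mm², y = 10 mm, Ī = 33333.33 mm⁴.
Centroid: ȳ = ΣA·y / ΣA = 130 mm.
Transfer each piece to the centroidal x-axis using Ī + A·d² with d = y − 130:
  web: d = 0 mm → contributes +14 646 667 mm⁴
  top flange (beyond web): d = 120 mm → contributes +14 433 333 mm⁴
  bottom flange (beyond web): d = -120 mm → contributes +14 433 333 mm⁴
Total I = 43 513 333 mm⁴.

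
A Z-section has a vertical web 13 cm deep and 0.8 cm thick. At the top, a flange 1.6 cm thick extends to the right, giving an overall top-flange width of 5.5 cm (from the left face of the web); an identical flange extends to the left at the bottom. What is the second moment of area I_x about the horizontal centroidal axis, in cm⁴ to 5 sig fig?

Split into non-overlapping primitives; take the origin at the lower-left of the bounding box.
Web: 0.8 × 13, A = 10.4 cm², y = 6.5 cm, Ī = 146.4667 cm⁴.
Top flange (beyond web): 4.7 × 1.6, A = 7.52 cm², y = 12.2 cm, Ī = 1.604267 cm⁴.
Bottom flange (beyond web): 4.7 × 1.6, A = 7.52 cm², y = 0.8 cm, Ī = 1.604267 cm⁴.
Centroid: ȳ = ΣA·y / ΣA = 6.5 cm.
Transfer each piece to the horizontal centroidal axis using Ī + A·d² with d = y − 6.5:
  web: d = 0 cm → contributes +146.4667 cm⁴
  top flange (beyond web): d = 5.7 cm → contributes +245.9291 cm⁴
  bottom flange (beyond web): d = -5.7 cm → contributes +245.9291 cm⁴
Total I = 638.3248 cm⁴.

I_x ≈ 638.32 cm⁴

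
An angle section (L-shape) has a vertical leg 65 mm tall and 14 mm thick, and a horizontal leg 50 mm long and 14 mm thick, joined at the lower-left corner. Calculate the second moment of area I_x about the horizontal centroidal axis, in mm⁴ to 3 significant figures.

I_x ≈ 5.40 × 10⁵ mm⁴

Treat the section as a set of non-overlapping primitives; coordinates are from the bounding-box lower-left.
Vertical leg: 14 × 65, A = 910 mm², y = 32.5 mm, Ī = 320 396 mm⁴.
Horizontal leg (remainder): 36 × 14, A = 504 mm², y = 7 mm, Ī = 8 232 mm⁴.
Centroid: ȳ = ΣA·y / ΣA = 23.411 mm.
Transfer each piece to the horizontal centroidal axis using Ī + A·d² with d = y − 23.411:
  vertical leg: d = 9.0891 mm → contributes +395 573 mm⁴
  horizontal leg (remainder): d = -16.411 mm → contributes +143 968 mm⁴
Total I = 539 541 mm⁴.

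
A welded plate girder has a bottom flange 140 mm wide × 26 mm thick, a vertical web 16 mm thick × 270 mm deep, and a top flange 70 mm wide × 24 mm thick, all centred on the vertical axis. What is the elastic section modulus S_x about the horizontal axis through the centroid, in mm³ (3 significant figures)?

Break the section into simple shapes (no overlaps), measuring from the bottom-left corner of the bounding box.
Bottom plate: 140 × 26, A = 3 640 mm², y = 13 mm, Ī = 205 053 mm⁴.
Web plate: 16 × 270, A = 4 320 mm², y = 161 mm, Ī = 26 244 000 mm⁴.
Top plate: 70 × 24, A = 1 680 mm², y = 308 mm, Ī = 80 640 mm⁴.
Centroid: ȳ = ΣA·y / ΣA = 130.73 mm.
Transfer each piece to the horizontal axis through the centroid using Ī + A·d² with d = y − 130.73:
  bottom plate: d = -117.73 mm → contributes +50 660 543 mm⁴
  web plate: d = 30.266 mm → contributes +30 201 138 mm⁴
  top plate: d = 177.27 mm → contributes +52 871 412 mm⁴
Total I = 133 733 093 mm⁴.
Extreme fibre distance c = 189.27 mm; S = I/c = 706 590 mm³.

S_x ≈ 7.07 × 10⁵ mm³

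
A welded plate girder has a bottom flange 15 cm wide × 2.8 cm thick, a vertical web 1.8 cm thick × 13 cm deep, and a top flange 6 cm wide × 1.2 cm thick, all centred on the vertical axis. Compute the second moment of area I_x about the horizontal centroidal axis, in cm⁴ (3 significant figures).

Decompose the section into non-overlapping parts with the origin at the bottom-left of its bounding rectangle.
Bottom plate: 15 × 2.8, A = 42 cm², y = 1.4 cm, Ī = 27.44 cm⁴.
Web plate: 1.8 × 13, A = 23.4 cm², y = 9.3 cm, Ī = 329.55 cm⁴.
Top plate: 6 × 1.2, A = 7.2 cm², y = 16.4 cm, Ī = 0.864 cm⁴.
Centroid: ȳ = ΣA·y / ΣA = 5.4339 cm.
Transfer each piece to the horizontal centroidal axis using Ī + A·d² with d = y − 5.4339:
  bottom plate: d = -4.0339 cm → contributes +710.87 cm⁴
  web plate: d = 3.8661 cm → contributes +679.31 cm⁴
  top plate: d = 10.966 cm → contributes +866.7 cm⁴
Total I = 2256.9 cm⁴.

I_x ≈ 2260 cm⁴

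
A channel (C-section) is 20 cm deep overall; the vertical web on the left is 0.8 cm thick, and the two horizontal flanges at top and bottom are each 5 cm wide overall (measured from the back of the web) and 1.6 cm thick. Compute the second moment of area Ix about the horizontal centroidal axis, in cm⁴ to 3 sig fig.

Ix ≈ 1670 cm⁴

Decompose the section into non-overlapping parts with the origin at the bottom-left of its bounding rectangle.
Web: 0.8 × 20, A = 16 cm², y = 10 cm, Ī = 533.33 cm⁴.
Top flange (beyond web): 4.2 × 1.6, A = 6.72 cm², y = 19.2 cm, Ī = 1.4336 cm⁴.
Bottom flange (beyond web): 4.2 × 1.6, A = 6.72 cm², y = 0.8 cm, Ī = 1.4336 cm⁴.
By symmetry the centroid is at mid-height, ȳ = 10 cm.
Transfer each piece to the horizontal centroidal axis using Ī + A·d² with d = y − 10:
  web: d = 0 cm → contributes +533.33 cm⁴
  top flange (beyond web): d = 9.2 cm → contributes +570.21 cm⁴
  bottom flange (beyond web): d = -9.2 cm → contributes +570.21 cm⁴
Total I = 1673.8 cm⁴.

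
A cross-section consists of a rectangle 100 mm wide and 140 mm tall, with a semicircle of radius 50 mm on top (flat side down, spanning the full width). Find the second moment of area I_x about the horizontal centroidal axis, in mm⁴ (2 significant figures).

I_x ≈ 4.9 × 10⁷ mm⁴

Break the section into simple shapes (no overlaps), measuring from the bottom-left corner of the bounding box.
Rectangular body: 100 × 140, A = 14 000 mm², y = 70 mm, Ī = 22 866 667 mm⁴.
Semicircular cap: semicircle r = 50, A = 3 927 mm², y = 161.2 mm, Ī = 685 981 mm⁴.
Centroid: ȳ = ΣA·y / ΣA = 89.98 mm.
Transfer each piece to the horizontal centroidal axis using Ī + A·d² with d = y − 89.98:
  rectangular body: d = -19.98 mm → contributes +28 456 765 mm⁴
  semicircular cap: d = 71.24 mm → contributes +20 615 076 mm⁴
Total I = 49 071 841 mm⁴.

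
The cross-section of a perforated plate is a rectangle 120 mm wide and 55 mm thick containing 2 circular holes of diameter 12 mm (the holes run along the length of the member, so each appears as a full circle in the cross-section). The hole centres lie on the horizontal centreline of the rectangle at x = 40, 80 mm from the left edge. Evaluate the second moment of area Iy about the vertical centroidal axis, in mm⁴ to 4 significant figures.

Iy ≈ 7.827 × 10⁶ mm⁴

Split into non-overlapping primitives; take the origin at the lower-left of the bounding box.
Plate: 120 × 55, A = 6 600 mm², x = 60 mm, Ī = 7 920 000 mm⁴.
Hole 1 (subtracted): ⌀12, A = 113.097 mm², x = 40 mm, Ī = 1017.88 mm⁴.
Hole 2 (subtracted): ⌀12, A = 113.097 mm², x = 80 mm, Ī = 1017.88 mm⁴.
By symmetry the centroid is at mid-width, x̄ = 60 mm.
Transfer each piece to the vertical centroidal axis using Ī + A·d² with d = x − 60:
  plate: d = 0 mm → contributes +7 920 000 mm⁴
  hole 1: d = -20 mm → contributes −46256.8 mm⁴
  hole 2: d = 20 mm → contributes −46256.8 mm⁴
Total I = 7 827 486 mm⁴.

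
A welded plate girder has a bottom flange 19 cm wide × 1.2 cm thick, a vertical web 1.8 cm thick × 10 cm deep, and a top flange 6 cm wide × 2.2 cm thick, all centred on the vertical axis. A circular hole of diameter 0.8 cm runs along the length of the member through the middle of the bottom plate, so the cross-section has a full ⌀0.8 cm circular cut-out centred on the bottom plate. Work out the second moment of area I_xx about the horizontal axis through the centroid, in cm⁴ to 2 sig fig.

I_xx ≈ 1300 cm⁴

Split into non-overlapping primitives; take the origin at the lower-left of the bounding box.
Bottom plate: 19 × 1.2, A = 22.8 cm², y = 0.6 cm, Ī = 2.736 cm⁴.
Web plate: 1.8 × 10, A = 18 cm², y = 6.2 cm, Ī = 150 cm⁴.
Top plate: 6 × 2.2, A = 13.2 cm², y = 12.3 cm, Ī = 5.324 cm⁴.
Hole (subtracted): ⌀0.8, A = 0.5027 cm², y = 0.6 cm, Ī = 0.02011 cm⁴.
Centroid: ȳ = ΣA·y / ΣA = 5.371 cm.
Transfer each piece to the horizontal axis through the centroid using Ī + A·d² with d = y − 5.371:
  bottom plate: d = -4.771 cm → contributes +521.7 cm⁴
  web plate: d = 0.8289 cm → contributes +162.4 cm⁴
  top plate: d = 6.929 cm → contributes +639.1 cm⁴
  hole: d = -4.771 cm → contributes −11.46 cm⁴
Total I = 1 312 cm⁴.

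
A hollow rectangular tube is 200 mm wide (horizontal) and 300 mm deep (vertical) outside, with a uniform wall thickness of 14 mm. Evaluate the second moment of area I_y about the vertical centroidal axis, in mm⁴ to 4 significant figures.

I_y ≈ 8.466 × 10⁷ mm⁴

Split into non-overlapping primitives; take the origin at the lower-left of the bounding box.
Outer rectangle: 200 × 300, A = 60 000 mm², x = 100 mm, Ī = 200 000 000 mm⁴.
Inner void (subtracted): 172 × 272, A = 46 784 mm², x = 100 mm, Ī = 115 338 155 mm⁴.
By symmetry the centroid is at mid-width, x̄ = 100 mm.
All pieces are centred on the vertical centroidal axis, so I = ΣĪ (holes subtracted) = 84 661 845 mm⁴.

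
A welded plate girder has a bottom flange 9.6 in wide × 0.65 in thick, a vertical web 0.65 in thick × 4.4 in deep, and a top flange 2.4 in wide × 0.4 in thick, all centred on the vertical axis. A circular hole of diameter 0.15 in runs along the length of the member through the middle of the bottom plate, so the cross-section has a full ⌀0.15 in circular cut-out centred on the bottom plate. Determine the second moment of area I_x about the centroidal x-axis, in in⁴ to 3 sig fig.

Treat the section as a set of non-overlapping primitives; coordinates are from the bounding-box lower-left.
Bottom plate: 9.6 × 0.65, A = 6.24 in², y = 0.325 in, Ī = 0.2197 in⁴.
Web plate: 0.65 × 4.4, A = 2.86 in², y = 2.85 in, Ī = 4.6141 in⁴.
Top plate: 2.4 × 0.4, A = 0.96 in², y = 5.25 in, Ī = 0.0128 in⁴.
Hole (subtracted): ⌀0.15, A = 0.017671 in², y = 0.325 in, Ī = 0.00002485 in⁴.
Centroid: ȳ = ΣA·y / ΣA = 1.5149 in.
Transfer each piece to the centroidal x-axis using Ī + A·d² with d = y − 1.5149:
  bottom plate: d = -1.1899 in → contributes +9.0549 in⁴
  web plate: d = 1.3351 in → contributes +9.712 in⁴
  top plate: d = 3.7351 in → contributes +13.406 in⁴
  hole: d = -1.1899 in → contributes −0.025046 in⁴
Total I = 32.147 in⁴.

I_x ≈ 32.1 in⁴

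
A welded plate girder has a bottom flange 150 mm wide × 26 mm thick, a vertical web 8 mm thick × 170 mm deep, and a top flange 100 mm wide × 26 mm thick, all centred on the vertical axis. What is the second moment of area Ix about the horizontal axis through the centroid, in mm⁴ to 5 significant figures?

Split into non-overlapping primitives; take the origin at the lower-left of the bounding box.
Bottom plate: 150 × 26, A = 3 900 mm², y = 13 mm, Ī = 219 700 mm⁴.
Web plate: 8 × 170, A = 1 360 mm², y = 111 mm, Ī = 3 275 333 mm⁴.
Top plate: 100 × 26, A = 2 600 mm², y = 209 mm, Ī = 146466.7 mm⁴.
Centroid: ȳ = ΣA·y / ΣA = 94.79135 mm.
Transfer each piece to the horizontal axis through the centroid using Ī + A·d² with d = y − 94.79135:
  bottom plate: d = -81.79135 mm → contributes +26 310 016 mm⁴
  web plate: d = 16.20865 mm → contributes +3 632 633 mm⁴
  top plate: d = 114.2087 mm → contributes +34 059 868 mm⁴
Total I = 64 002 518 mm⁴.

Ix ≈ 6.4003 × 10⁷ mm⁴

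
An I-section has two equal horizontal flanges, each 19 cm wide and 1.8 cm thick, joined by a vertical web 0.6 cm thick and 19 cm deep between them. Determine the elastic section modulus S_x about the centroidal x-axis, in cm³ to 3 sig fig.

S_x ≈ 687 cm³

Split into non-overlapping primitives; take the origin at the lower-left of the bounding box.
Bottom flange: 19 × 1.8, A = 34.2 cm², y = 0.9 cm, Ī = 9.234 cm⁴.
Web: 0.6 × 19, A = 11.4 cm², y = 11.3 cm, Ī = 342.95 cm⁴.
Top flange: 19 × 1.8, A = 34.2 cm², y = 21.7 cm, Ī = 9.234 cm⁴.
By symmetry the centroid is at mid-height, ȳ = 11.3 cm.
Transfer each piece to the centroidal x-axis using Ī + A·d² with d = y − 11.3:
  bottom flange: d = -10.4 cm → contributes +3708.3 cm⁴
  web: d = 0 cm → contributes +342.95 cm⁴
  top flange: d = 10.4 cm → contributes +3708.3 cm⁴
Total I = 7759.6 cm⁴.
Extreme fibre distance c = 11.3 cm; S = I/c = 686.69 cm³.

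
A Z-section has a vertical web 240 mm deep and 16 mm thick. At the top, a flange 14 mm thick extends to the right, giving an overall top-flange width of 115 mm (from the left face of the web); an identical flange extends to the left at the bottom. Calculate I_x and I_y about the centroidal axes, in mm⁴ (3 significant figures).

I_x ≈ 5.39 × 10⁷ mm⁴, I_y ≈ 1.15 × 10⁷ mm⁴

Split into non-overlapping primitives; take the origin at the lower-left of the bounding box.
Web: 16 × 240, A = 3 840 mm², y = 120 mm, Ī = 18 432 000 mm⁴.
Top flange (beyond web): 99 × 14, A = 1 386 mm², y = 233 mm, Ī = 22 638 mm⁴.
Bottom flange (beyond web): 99 × 14, A = 1 386 mm², y = 7 mm, Ī = 22 638 mm⁴.
Centroid: ȳ = ΣA·y / ΣA = 120 mm.
Transfer each piece to the centroidal x-axis using Ī + A·d² with d = y − 120:
  web: d = 0 mm → contributes +18 432 000 mm⁴
  top flange (beyond web): d = 113 mm → contributes +17 720 472 mm⁴
  bottom flange (beyond web): d = -113 mm → contributes +17 720 472 mm⁴
Total I = 53 872 944 mm⁴.
For the y-axis: x̄ = 107 mm.
Repeating about the centroidal y-axis gives I_y = 11 510 876 mm⁴.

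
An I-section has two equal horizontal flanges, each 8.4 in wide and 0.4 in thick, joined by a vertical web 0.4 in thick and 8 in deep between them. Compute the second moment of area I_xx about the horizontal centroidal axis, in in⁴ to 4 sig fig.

Treat the section as a set of non-overlapping primitives; coordinates are from the bounding-box lower-left.
Bottom flange: 8.4 × 0.4, A = 3.36 in², y = 0.2 in, Ī = 0.0448 in⁴.
Web: 0.4 × 8, A = 3.2 in², y = 4.4 in, Ī = 17.0667 in⁴.
Top flange: 8.4 × 0.4, A = 3.36 in², y = 8.6 in, Ī = 0.0448 in⁴.
By symmetry the centroid is at mid-height, ȳ = 4.4 in.
Transfer each piece to the horizontal centroidal axis using Ī + A·d² with d = y − 4.4:
  bottom flange: d = -4.2 in → contributes +59.3152 in⁴
  web: d = 0 in → contributes +17.0667 in⁴
  top flange: d = 4.2 in → contributes +59.3152 in⁴
Total I = 135.697 in⁴.

I_xx ≈ 135.7 in⁴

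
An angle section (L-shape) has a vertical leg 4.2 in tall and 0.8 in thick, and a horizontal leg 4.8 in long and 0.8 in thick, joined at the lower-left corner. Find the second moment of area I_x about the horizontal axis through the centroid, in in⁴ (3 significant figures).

I_x ≈ 9.85 in⁴

Decompose the section into non-overlapping parts with the origin at the bottom-left of its bounding rectangle.
Vertical leg: 0.8 × 4.2, A = 3.36 in², y = 2.1 in, Ī = 4.9392 in⁴.
Horizontal leg (remainder): 4 × 0.8, A = 3.2 in², y = 0.4 in, Ī = 0.17067 in⁴.
Centroid: ȳ = ΣA·y / ΣA = 1.2707 in.
Transfer each piece to the horizontal axis through the centroid using Ī + A·d² with d = y − 1.2707:
  vertical leg: d = 0.82927 in → contributes +7.2498 in⁴
  horizontal leg (remainder): d = -0.87073 in → contributes +2.5968 in⁴
Total I = 9.8466 in⁴.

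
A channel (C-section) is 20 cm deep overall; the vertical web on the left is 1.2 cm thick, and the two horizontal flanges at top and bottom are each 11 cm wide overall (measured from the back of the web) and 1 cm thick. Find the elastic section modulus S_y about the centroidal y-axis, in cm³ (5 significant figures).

S_y ≈ 61.320 cm³

Break the section into simple shapes (no overlaps), measuring from the bottom-left corner of the bounding box.
Web: 1.2 × 20, A = 24 cm², x = 0.6 cm, Ī = 2.88 cm⁴.
Top flange (beyond web): 9.8 × 1, A = 9.8 cm², x = 6.1 cm, Ī = 78.43267 cm⁴.
Bottom flange (beyond web): 9.8 × 1, A = 9.8 cm², x = 6.1 cm, Ī = 78.43267 cm⁴.
Centroid: x̄ = ΣA·x / ΣA = 3.072477 cm.
Transfer each piece to the centroidal y-axis using Ī + A·d² with d = x − 3.072477:
  web: d = -2.472477 cm → contributes +149.5954 cm⁴
  top flange (beyond web): d = 3.027523 cm → contributes +168.2584 cm⁴
  bottom flange (beyond web): d = 3.027523 cm → contributes +168.2584 cm⁴
Total I = 486.1123 cm⁴.
Extreme fibre distance c = 7.927523 cm; S = I/c = 61.31957 cm³.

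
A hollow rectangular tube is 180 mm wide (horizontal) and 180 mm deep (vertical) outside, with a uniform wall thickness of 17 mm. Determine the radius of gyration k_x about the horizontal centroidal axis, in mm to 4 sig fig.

Split into non-overlapping primitives; take the origin at the lower-left of the bounding box.
Outer rectangle: 180 × 180, A = 32 400 mm², y = 90 mm, Ī = 87 480 000 mm⁴.
Inner void (subtracted): 146 × 146, A = 21 316 mm², y = 90 mm, Ī = 37 864 321 mm⁴.
By symmetry the centroid is at mid-height, ȳ = 90 mm.
All pieces are centred on the horizontal centroidal axis, so I = ΣĪ (holes subtracted) = 49 615 679 mm⁴.
Radius of gyration: k = √(I/A) = √(49 615 679 / 11 084) = 66.9054 mm.

k_x ≈ 66.91 mm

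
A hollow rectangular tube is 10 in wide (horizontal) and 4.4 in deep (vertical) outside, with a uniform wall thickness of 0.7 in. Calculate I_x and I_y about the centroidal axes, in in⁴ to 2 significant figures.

Decompose the section into non-overlapping parts with the origin at the bottom-left of its bounding rectangle.
Outer rectangle: 10 × 4.4, A = 44 in², y = 2.2 in, Ī = 70.99 in⁴.
Inner void (subtracted): 8.6 × 3, A = 25.8 in², y = 2.2 in, Ī = 19.35 in⁴.
By symmetry the centroid is at mid-height, ȳ = 2.2 in.
All pieces are centred on the centroidal x-axis, so I = ΣĪ (holes subtracted) = 51.64 in⁴.
Repeating about the centroidal y-axis gives I_y = 207.7 in⁴.

I_x ≈ 52 in⁴, I_y ≈ 210 in⁴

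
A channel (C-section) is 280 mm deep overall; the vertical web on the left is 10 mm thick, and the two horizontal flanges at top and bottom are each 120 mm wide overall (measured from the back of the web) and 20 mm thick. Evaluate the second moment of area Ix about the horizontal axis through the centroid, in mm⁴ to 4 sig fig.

Decompose the section into non-overlapping parts with the origin at the bottom-left of its bounding rectangle.
Web: 10 × 280, A = 2 800 mm², y = 140 mm, Ī = 18 293 333 mm⁴.
Top flange (beyond web): 110 × 20, A = 2 200 mm², y = 270 mm, Ī = 73333.3 mm⁴.
Bottom flange (beyond web): 110 × 20, A = 2 200 mm², y = 10 mm, Ī = 73333.3 mm⁴.
By symmetry the centroid is at mid-height, ȳ = 140 mm.
Transfer each piece to the horizontal axis through the centroid using Ī + A·d² with d = y − 140:
  web: d = 0 mm → contributes +18 293 333 mm⁴
  top flange (beyond web): d = 130 mm → contributes +37 253 333 mm⁴
  bottom flange (beyond web): d = -130 mm → contributes +37 253 333 mm⁴
Total I = 92 800 000 mm⁴.

Ix ≈ 9.280 × 10⁷ mm⁴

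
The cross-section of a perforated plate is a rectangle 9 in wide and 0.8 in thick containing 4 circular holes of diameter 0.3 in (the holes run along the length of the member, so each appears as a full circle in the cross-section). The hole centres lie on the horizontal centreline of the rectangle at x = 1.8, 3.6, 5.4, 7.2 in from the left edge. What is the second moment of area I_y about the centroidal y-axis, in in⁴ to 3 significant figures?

I_y ≈ 47.5 in⁴

Treat the section as a set of non-overlapping primitives; coordinates are from the bounding-box lower-left.
Plate: 9 × 0.8, A = 7.2 in², x = 4.5 in, Ī = 48.6 in⁴.
Hole 1 (subtracted): ⌀0.3, A = 0.070686 in², x = 1.8 in, Ī = 0.00039761 in⁴.
Hole 2 (subtracted): ⌀0.3, A = 0.070686 in², x = 3.6 in, Ī = 0.00039761 in⁴.
Hole 3 (subtracted): ⌀0.3, A = 0.070686 in², x = 5.4 in, Ī = 0.00039761 in⁴.
Hole 4 (subtracted): ⌀0.3, A = 0.070686 in², x = 7.2 in, Ī = 0.00039761 in⁴.
By symmetry the centroid is at mid-width, x̄ = 4.5 in.
Transfer each piece to the centroidal y-axis using Ī + A·d² with d = x − 4.5:
  plate: d = 0 in → contributes +48.6 in⁴
  hole 1: d = -2.7 in → contributes −0.5157 in⁴
  hole 2: d = -0.9 in → contributes −0.057653 in⁴
  hole 3: d = 0.9 in → contributes −0.057653 in⁴
  hole 4: d = 2.7 in → contributes −0.5157 in⁴
Total I = 47.453 in⁴.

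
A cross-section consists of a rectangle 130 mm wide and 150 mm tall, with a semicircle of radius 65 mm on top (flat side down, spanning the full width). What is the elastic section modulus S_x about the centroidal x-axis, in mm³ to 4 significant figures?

Decompose the section into non-overlapping parts with the origin at the bottom-left of its bounding rectangle.
Rectangular body: 130 × 150, A = 19 500 mm², y = 75 mm, Ī = 36 562 500 mm⁴.
Semicircular cap: semicircle r = 65, A = 6636.61 mm², y = 177.587 mm, Ī = 1 959 230 mm⁴.
Centroid: ȳ = ΣA·y / ΣA = 101.049 mm.
Transfer each piece to the centroidal x-axis using Ī + A·d² with d = y − 101.049:
  rectangular body: d = -26.0489 mm → contributes +49 794 106 mm⁴
  semicircular cap: d = 76.538 mm → contributes +40 836 933 mm⁴
Total I = 90 631 040 mm⁴.
Extreme fibre distance c = 113.951 mm; S = I/c = 795 350 mm³.

S_x ≈ 7.954 × 10⁵ mm³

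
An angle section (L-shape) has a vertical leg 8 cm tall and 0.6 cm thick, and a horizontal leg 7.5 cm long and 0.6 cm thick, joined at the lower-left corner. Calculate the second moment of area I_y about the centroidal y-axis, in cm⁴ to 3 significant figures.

I_y ≈ 47.8 cm⁴

Split into non-overlapping primitives; take the origin at the lower-left of the bounding box.
Vertical leg: 0.6 × 8, A = 4.8 cm², x = 0.3 cm, Ī = 0.144 cm⁴.
Horizontal leg (remainder): 6.9 × 0.6, A = 4.14 cm², x = 4.05 cm, Ī = 16.425 cm⁴.
Centroid: x̄ = ΣA·x / ΣA = 2.0366 cm.
Transfer each piece to the centroidal y-axis using Ī + A·d² with d = x − 2.0366:
  vertical leg: d = -1.7366 cm → contributes +14.619 cm⁴
  horizontal leg (remainder): d = 2.0134 cm → contributes +33.208 cm⁴
Total I = 47.828 cm⁴.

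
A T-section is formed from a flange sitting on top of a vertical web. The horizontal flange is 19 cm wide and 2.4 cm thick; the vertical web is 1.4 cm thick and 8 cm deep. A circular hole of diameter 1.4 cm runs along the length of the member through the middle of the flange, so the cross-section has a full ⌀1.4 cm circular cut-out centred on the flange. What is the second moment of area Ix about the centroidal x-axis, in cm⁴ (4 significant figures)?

Ix ≈ 322.9 cm⁴

Decompose the section into non-overlapping parts with the origin at the bottom-left of its bounding rectangle.
Flange: 19 × 2.4, A = 45.6 cm², y = 9.2 cm, Ī = 21.888 cm⁴.
Web: 1.4 × 8, A = 11.2 cm², y = 4 cm, Ī = 59.7333 cm⁴.
Hole (subtracted): ⌀1.4, A = 1.53938 cm², y = 9.2 cm, Ī = 0.188574 cm⁴.
Centroid: ȳ = ΣA·y / ΣA = 8.14608 cm.
Transfer each piece to the centroidal x-axis using Ī + A·d² with d = y − 8.14608:
  flange: d = 1.05392 cm → contributes +72.5376 cm⁴
  web: d = -4.14608 cm → contributes +252.262 cm⁴
  hole: d = 1.05392 cm → contributes −1.89842 cm⁴
Total I = 322.901 cm⁴.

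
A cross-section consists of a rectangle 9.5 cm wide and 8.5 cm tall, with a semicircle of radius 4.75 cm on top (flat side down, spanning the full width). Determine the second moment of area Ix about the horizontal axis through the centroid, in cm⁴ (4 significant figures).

Treat the section as a set of non-overlapping primitives; coordinates are from the bounding-box lower-left.
Rectangular body: 9.5 × 8.5, A = 80.75 cm², y = 4.25 cm, Ī = 486.182 cm⁴.
Semicircular cap: semicircle r = 4.75, A = 35.4411 cm², y = 10.516 cm, Ī = 55.8736 cm⁴.
Centroid: ȳ = ΣA·y / ΣA = 6.16127 cm.
Transfer each piece to the horizontal axis through the centroid using Ī + A·d² with d = y − 6.16127:
  rectangular body: d = -1.91127 cm → contributes +781.158 cm⁴
  semicircular cap: d = 4.35469 cm → contributes +727.955 cm⁴
Total I = 1509.11 cm⁴.

Ix ≈ 1509 cm⁴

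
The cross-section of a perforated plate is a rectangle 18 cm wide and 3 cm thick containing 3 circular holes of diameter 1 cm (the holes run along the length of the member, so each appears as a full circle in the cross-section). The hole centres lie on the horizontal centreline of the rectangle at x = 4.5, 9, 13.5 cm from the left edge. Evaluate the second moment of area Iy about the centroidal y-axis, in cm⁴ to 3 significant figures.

Treat the section as a set of non-overlapping primitives; coordinates are from the bounding-box lower-left.
Plate: 18 × 3, A = 54 cm², x = 9 cm, Ī = 1 458 cm⁴.
Hole 1 (subtracted): ⌀1, A = 0.7854 cm², x = 4.5 cm, Ī = 0.049087 cm⁴.
Hole 2 (subtracted): ⌀1, A = 0.7854 cm², x = 9 cm, Ī = 0.049087 cm⁴.
Hole 3 (subtracted): ⌀1, A = 0.7854 cm², x = 13.5 cm, Ī = 0.049087 cm⁴.
By symmetry the centroid is at mid-width, x̄ = 9 cm.
Transfer each piece to the centroidal y-axis using Ī + A·d² with d = x − 9:
  plate: d = 0 cm → contributes +1 458 cm⁴
  hole 1: d = -4.5 cm → contributes −15.953 cm⁴
  hole 2: d = 0 cm → contributes −0.049087 cm⁴
  hole 3: d = 4.5 cm → contributes −15.953 cm⁴
Total I = 1 426 cm⁴.

Iy ≈ 1430 cm⁴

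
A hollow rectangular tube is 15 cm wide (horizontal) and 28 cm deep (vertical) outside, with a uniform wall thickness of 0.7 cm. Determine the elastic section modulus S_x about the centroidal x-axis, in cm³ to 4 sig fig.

S_x ≈ 436.4 cm³

Break the section into simple shapes (no overlaps), measuring from the bottom-left corner of the bounding box.
Outer rectangle: 15 × 28, A = 420 cm², y = 14 cm, Ī = 27 440 cm⁴.
Inner void (subtracted): 13.6 × 26.6, A = 361.76 cm², y = 14 cm, Ī = 21330.6 cm⁴.
By symmetry the centroid is at mid-height, ȳ = 14 cm.
All pieces are centred on the centroidal x-axis, so I = ΣĪ (holes subtracted) = 6109.42 cm⁴.
Extreme fibre distance c = 14 cm; S = I/c = 436.387 cm³.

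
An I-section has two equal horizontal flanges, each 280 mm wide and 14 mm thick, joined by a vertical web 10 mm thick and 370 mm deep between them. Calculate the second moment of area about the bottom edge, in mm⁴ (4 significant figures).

I_base ≈ 7.883 × 10⁸ mm⁴

Break the section into simple shapes (no overlaps), measuring from the bottom-left corner of the bounding box.
Bottom flange: 280 × 14, A = 3 920 mm², y = 7 mm, Ī = 64026.7 mm⁴.
Web: 10 × 370, A = 3 700 mm², y = 199 mm, Ī = 42 210 833 mm⁴.
Top flange: 280 × 14, A = 3 920 mm², y = 391 mm, Ī = 64026.7 mm⁴.
Transfer each piece to the bottom edge using Ī + A·d² with d = y − 0:
  bottom flange: d = 7 mm → contributes +256 107 mm⁴
  web: d = 199 mm → contributes +188 734 533 mm⁴
  top flange: d = 391 mm → contributes +599 357 547 mm⁴
Total I = 788 348 187 mm⁴.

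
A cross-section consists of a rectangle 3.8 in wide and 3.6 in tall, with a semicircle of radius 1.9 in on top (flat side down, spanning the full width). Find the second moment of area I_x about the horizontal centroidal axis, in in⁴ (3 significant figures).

Break the section into simple shapes (no overlaps), measuring from the bottom-left corner of the bounding box.
Rectangular body: 3.8 × 3.6, A = 13.68 in², y = 1.8 in, Ī = 14.774 in⁴.
Semicircular cap: semicircle r = 1.9, A = 5.6706 in², y = 4.4064 in, Ī = 1.4304 in⁴.
Centroid: ȳ = ΣA·y / ΣA = 2.5638 in.
Transfer each piece to the horizontal centroidal axis using Ī + A·d² with d = y − 2.5638:
  rectangular body: d = -0.76379 in → contributes +22.755 in⁴
  semicircular cap: d = 1.8426 in → contributes +20.683 in⁴
Total I = 43.438 in⁴.

I_x ≈ 43.4 in⁴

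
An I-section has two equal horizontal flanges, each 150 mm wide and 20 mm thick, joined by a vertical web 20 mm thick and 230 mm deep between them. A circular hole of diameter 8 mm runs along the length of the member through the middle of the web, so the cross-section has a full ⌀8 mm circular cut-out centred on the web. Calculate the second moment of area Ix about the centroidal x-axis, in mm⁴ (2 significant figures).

Split into non-overlapping primitives; take the origin at the lower-left of the bounding box.
Bottom flange: 150 × 20, A = 3 000 mm², y = 10 mm, Ī = 100 000 mm⁴.
Web: 20 × 230, A = 4 600 mm², y = 135 mm, Ī = 20 278 333 mm⁴.
Top flange: 150 × 20, A = 3 000 mm², y = 260 mm, Ī = 100 000 mm⁴.
Hole (subtracted): ⌀8, A = 50.27 mm², y = 135 mm, Ī = 201.1 mm⁴.
By symmetry the centroid is at mid-height, ȳ = 135 mm.
Transfer each piece to the centroidal x-axis using Ī + A·d² with d = y − 135:
  bottom flange: d = -125 mm → contributes +46 975 000 mm⁴
  web: d = 0 mm → contributes +20 278 333 mm⁴
  top flange: d = 125 mm → contributes +46 975 000 mm⁴
  hole: d = 0 mm → contributes −201.1 mm⁴
Total I = 114 228 132 mm⁴.

Ix ≈ 1.1 × 10⁸ mm⁴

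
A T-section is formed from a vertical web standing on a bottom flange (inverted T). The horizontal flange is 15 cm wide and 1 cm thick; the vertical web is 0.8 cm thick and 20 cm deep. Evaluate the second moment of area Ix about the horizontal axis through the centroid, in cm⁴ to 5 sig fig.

Ix ≈ 1388.1 cm⁴

Treat the section as a set of non-overlapping primitives; coordinates are from the bounding-box lower-left.
Flange: 15 × 1, A = 15 cm², y = 0.5 cm, Ī = 1.25 cm⁴.
Web: 0.8 × 20, A = 16 cm², y = 11 cm, Ī = 533.3333 cm⁴.
Centroid: ȳ = ΣA·y / ΣA = 5.919355 cm.
Transfer each piece to the horizontal axis through the centroid using Ī + A·d² with d = y − 5.919355:
  flange: d = -5.419355 cm → contributes +441.7911 cm⁴
  web: d = 5.080645 cm → contributes +946.3406 cm⁴
Total I = 1388.132 cm⁴.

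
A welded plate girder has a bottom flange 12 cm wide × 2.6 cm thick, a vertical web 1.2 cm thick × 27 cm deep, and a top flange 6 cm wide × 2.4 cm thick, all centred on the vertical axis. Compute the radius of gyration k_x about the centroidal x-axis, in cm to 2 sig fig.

k_x ≈ 12 cm

Treat the section as a set of non-overlapping primitives; coordinates are from the bounding-box lower-left.
Bottom plate: 12 × 2.6, A = 31.2 cm², y = 1.3 cm, Ī = 17.58 cm⁴.
Web plate: 1.2 × 27, A = 32.4 cm², y = 16.1 cm, Ī = 1 968 cm⁴.
Top plate: 6 × 2.4, A = 14.4 cm², y = 30.8 cm, Ī = 6.912 cm⁴.
Centroid: ȳ = ΣA·y / ΣA = 12.89 cm.
Transfer each piece to the centroidal x-axis using Ī + A·d² with d = y − 12.89:
  bottom plate: d = -11.59 cm → contributes +4 211 cm⁴
  web plate: d = 3.206 cm → contributes +2 301 cm⁴
  top plate: d = 17.91 cm → contributes +4 624 cm⁴
Total I = 11 137 cm⁴.
Radius of gyration: k = √(I/A) = √(11 137 / 78) = 11.95 cm.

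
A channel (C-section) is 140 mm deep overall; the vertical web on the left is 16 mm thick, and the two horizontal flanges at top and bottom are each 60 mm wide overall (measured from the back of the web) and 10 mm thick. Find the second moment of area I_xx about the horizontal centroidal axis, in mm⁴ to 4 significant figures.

I_xx ≈ 7.384 × 10⁶ mm⁴

Decompose the section into non-overlapping parts with the origin at the bottom-left of its bounding rectangle.
Web: 16 × 140, A = 2 240 mm², y = 70 mm, Ī = 3 658 667 mm⁴.
Top flange (beyond web): 44 × 10, A = 440 mm², y = 135 mm, Ī = 3666.67 mm⁴.
Bottom flange (beyond web): 44 × 10, A = 440 mm², y = 5 mm, Ī = 3666.67 mm⁴.
By symmetry the centroid is at mid-height, ȳ = 70 mm.
Transfer each piece to the horizontal centroidal axis using Ī + A·d² with d = y − 70:
  web: d = 0 mm → contributes +3 658 667 mm⁴
  top flange (beyond web): d = 65 mm → contributes +1 862 667 mm⁴
  bottom flange (beyond web): d = -65 mm → contributes +1 862 667 mm⁴
Total I = 7 384 000 mm⁴.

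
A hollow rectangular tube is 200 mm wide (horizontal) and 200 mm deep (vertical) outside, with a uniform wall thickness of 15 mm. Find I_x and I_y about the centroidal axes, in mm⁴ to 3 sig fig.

I_x ≈ 6.37 × 10⁷ mm⁴, I_y ≈ 6.37 × 10⁷ mm⁴

Decompose the section into non-overlapping parts with the origin at the bottom-left of its bounding rectangle.
Outer rectangle: 200 × 200, A = 40 000 mm², y = 100 mm, Ī = 133 333 333 mm⁴.
Inner void (subtracted): 170 × 170, A = 28 900 mm², y = 100 mm, Ī = 69 600 833 mm⁴.
By symmetry the centroid is at mid-height, ȳ = 100 mm.
All pieces are centred on the centroidal x-axis, so I = ΣĪ (holes subtracted) = 63 732 500 mm⁴.
Repeating about the centroidal y-axis gives I_y = 63 732 500 mm⁴.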